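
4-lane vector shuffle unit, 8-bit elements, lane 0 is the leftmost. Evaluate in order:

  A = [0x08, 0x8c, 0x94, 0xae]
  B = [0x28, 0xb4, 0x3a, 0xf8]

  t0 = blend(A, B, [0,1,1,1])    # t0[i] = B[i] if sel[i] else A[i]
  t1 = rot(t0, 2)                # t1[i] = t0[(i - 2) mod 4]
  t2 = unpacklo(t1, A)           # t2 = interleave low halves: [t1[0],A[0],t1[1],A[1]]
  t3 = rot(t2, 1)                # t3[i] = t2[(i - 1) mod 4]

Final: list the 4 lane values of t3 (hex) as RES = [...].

RES = [0x8c, 0x3a, 0x08, 0xf8]

  t0: 08 b4 3a f8
  t1: 3a f8 08 b4
  t2: 3a 08 f8 8c
  t3: 8c 3a 08 f8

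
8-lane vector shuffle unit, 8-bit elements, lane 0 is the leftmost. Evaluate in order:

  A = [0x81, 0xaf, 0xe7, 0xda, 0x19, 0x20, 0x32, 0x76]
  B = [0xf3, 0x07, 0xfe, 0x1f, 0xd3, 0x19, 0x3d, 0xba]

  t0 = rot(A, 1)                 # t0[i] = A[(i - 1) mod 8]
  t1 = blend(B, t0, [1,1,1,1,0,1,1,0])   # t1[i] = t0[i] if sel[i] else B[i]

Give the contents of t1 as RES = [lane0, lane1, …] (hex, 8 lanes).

RES = [0x76, 0x81, 0xaf, 0xe7, 0xd3, 0x19, 0x20, 0xba]

  t0: 76 81 af e7 da 19 20 32
  t1: 76 81 af e7 d3 19 20 ba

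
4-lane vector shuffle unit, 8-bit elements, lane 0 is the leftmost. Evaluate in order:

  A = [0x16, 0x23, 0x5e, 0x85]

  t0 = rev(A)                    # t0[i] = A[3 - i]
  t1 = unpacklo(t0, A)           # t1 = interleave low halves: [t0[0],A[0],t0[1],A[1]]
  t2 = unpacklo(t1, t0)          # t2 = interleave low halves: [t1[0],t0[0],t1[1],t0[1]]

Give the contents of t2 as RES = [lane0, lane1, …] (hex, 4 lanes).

RES = [ 0x85  0x85  0x16  0x5e ]

t0 = [0x85, 0x5e, 0x23, 0x16]
t1 = [0x85, 0x16, 0x5e, 0x23]
t2 = [0x85, 0x85, 0x16, 0x5e]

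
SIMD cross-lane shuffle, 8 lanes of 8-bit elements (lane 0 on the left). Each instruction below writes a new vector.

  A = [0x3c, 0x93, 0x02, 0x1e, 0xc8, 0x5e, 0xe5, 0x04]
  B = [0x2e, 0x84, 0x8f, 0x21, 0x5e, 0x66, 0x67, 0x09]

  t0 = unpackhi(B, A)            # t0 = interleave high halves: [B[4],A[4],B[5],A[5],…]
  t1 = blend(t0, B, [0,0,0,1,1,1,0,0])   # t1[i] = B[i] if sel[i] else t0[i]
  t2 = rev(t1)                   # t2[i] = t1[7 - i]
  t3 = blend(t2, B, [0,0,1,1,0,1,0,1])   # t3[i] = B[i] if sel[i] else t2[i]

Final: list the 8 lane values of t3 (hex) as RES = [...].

RES = [0x04, 0x09, 0x8f, 0x21, 0x21, 0x66, 0xc8, 0x09]

  t0: 5e c8 66 5e 67 e5 09 04
  t1: 5e c8 66 21 5e 66 09 04
  t2: 04 09 66 5e 21 66 c8 5e
  t3: 04 09 8f 21 21 66 c8 09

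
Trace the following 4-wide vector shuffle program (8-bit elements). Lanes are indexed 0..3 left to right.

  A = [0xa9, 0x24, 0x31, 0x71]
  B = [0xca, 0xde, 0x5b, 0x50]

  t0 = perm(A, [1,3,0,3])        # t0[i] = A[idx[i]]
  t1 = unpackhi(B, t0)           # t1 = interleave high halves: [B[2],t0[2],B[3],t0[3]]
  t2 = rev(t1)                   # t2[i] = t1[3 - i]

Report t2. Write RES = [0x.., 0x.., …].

RES = [ 0x71  0x50  0xa9  0x5b ]

  t0: 24 71 a9 71
  t1: 5b a9 50 71
  t2: 71 50 a9 5b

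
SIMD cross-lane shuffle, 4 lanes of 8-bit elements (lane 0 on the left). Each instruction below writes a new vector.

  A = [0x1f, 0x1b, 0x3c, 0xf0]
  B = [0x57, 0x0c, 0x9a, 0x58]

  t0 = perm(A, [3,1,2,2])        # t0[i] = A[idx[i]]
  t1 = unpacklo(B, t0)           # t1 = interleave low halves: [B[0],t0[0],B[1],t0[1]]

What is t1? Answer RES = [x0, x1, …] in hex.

RES = [0x57, 0xf0, 0x0c, 0x1b]

t0 = [0xf0, 0x1b, 0x3c, 0x3c]
t1 = [0x57, 0xf0, 0x0c, 0x1b]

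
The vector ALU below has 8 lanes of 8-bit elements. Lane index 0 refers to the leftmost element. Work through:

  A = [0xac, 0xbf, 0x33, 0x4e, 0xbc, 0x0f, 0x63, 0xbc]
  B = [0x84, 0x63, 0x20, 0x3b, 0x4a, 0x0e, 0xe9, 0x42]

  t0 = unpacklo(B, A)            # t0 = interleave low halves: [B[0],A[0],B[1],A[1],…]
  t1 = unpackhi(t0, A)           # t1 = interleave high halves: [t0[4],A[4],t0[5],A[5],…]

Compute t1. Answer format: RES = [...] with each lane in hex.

→ t0 |84|ac|63|bf|20|33|3b|4e|
→ t1 |20|bc|33|0f|3b|63|4e|bc|

RES = [ 0x20  0xbc  0x33  0x0f  0x3b  0x63  0x4e  0xbc ]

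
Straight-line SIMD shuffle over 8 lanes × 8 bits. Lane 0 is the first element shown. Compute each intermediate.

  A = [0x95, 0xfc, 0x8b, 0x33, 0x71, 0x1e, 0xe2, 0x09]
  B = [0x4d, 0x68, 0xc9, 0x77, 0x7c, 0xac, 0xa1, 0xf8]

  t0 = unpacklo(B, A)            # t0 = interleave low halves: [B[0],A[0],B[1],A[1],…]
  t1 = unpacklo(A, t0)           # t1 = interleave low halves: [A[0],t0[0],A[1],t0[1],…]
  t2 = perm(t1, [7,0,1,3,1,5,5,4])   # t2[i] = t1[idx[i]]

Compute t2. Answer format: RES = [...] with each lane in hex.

RES = [ 0xfc  0x95  0x4d  0x95  0x4d  0x68  0x68  0x8b ]

  t0: 4d 95 68 fc c9 8b 77 33
  t1: 95 4d fc 95 8b 68 33 fc
  t2: fc 95 4d 95 4d 68 68 8b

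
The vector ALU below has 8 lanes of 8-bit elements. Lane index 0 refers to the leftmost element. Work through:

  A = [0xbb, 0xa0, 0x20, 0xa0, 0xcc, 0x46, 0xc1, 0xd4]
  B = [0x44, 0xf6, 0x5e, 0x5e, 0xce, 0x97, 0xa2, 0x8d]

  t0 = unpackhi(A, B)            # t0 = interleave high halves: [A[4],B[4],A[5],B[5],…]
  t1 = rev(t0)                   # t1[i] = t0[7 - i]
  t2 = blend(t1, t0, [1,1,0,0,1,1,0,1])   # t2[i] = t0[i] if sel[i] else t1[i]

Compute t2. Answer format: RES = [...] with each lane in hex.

RES = [0xcc, 0xce, 0xa2, 0xc1, 0xc1, 0xa2, 0xce, 0x8d]

t0 = [0xcc, 0xce, 0x46, 0x97, 0xc1, 0xa2, 0xd4, 0x8d]
t1 = [0x8d, 0xd4, 0xa2, 0xc1, 0x97, 0x46, 0xce, 0xcc]
t2 = [0xcc, 0xce, 0xa2, 0xc1, 0xc1, 0xa2, 0xce, 0x8d]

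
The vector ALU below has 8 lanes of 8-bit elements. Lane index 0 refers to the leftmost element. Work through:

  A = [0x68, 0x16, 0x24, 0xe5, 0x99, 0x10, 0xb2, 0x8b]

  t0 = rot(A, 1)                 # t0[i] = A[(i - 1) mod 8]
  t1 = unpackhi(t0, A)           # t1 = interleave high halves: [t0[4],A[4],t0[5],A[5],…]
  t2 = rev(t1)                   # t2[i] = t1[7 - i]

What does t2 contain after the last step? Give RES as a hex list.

RES = [ 0x8b  0xb2  0xb2  0x10  0x10  0x99  0x99  0xe5 ]

  t0: 8b 68 16 24 e5 99 10 b2
  t1: e5 99 99 10 10 b2 b2 8b
  t2: 8b b2 b2 10 10 99 99 e5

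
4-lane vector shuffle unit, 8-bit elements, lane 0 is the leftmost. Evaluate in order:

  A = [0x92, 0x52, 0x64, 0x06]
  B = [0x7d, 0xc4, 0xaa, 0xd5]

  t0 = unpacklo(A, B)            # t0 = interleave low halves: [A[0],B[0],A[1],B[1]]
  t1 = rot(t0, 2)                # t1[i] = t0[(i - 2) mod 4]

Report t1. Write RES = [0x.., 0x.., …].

→ t0 |92|7d|52|c4|
→ t1 |52|c4|92|7d|

RES = [ 0x52  0xc4  0x92  0x7d ]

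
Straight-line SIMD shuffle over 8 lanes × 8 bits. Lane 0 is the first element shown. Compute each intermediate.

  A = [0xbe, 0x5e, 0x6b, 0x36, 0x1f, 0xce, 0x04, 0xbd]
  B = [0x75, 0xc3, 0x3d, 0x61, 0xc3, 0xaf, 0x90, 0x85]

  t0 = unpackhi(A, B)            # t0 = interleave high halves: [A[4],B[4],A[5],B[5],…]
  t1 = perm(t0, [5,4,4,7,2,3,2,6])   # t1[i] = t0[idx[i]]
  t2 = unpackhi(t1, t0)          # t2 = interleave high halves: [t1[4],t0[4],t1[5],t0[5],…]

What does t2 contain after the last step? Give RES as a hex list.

RES = [ 0xce  0x04  0xaf  0x90  0xce  0xbd  0xbd  0x85 ]

→ t0 |1f|c3|ce|af|04|90|bd|85|
→ t1 |90|04|04|85|ce|af|ce|bd|
→ t2 |ce|04|af|90|ce|bd|bd|85|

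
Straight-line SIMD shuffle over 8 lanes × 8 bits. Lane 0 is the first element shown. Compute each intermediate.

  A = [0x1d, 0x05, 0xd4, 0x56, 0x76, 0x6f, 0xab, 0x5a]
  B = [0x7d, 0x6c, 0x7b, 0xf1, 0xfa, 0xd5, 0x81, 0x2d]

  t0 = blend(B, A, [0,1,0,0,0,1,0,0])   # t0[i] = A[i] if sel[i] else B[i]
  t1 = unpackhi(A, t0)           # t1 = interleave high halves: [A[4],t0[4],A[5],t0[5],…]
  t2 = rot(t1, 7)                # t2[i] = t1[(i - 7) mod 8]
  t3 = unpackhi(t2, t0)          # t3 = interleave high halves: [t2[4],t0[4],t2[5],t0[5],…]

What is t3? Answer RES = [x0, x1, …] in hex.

  t0: 7d 05 7b f1 fa 6f 81 2d
  t1: 76 fa 6f 6f ab 81 5a 2d
  t2: fa 6f 6f ab 81 5a 2d 76
  t3: 81 fa 5a 6f 2d 81 76 2d

RES = [ 0x81  0xfa  0x5a  0x6f  0x2d  0x81  0x76  0x2d ]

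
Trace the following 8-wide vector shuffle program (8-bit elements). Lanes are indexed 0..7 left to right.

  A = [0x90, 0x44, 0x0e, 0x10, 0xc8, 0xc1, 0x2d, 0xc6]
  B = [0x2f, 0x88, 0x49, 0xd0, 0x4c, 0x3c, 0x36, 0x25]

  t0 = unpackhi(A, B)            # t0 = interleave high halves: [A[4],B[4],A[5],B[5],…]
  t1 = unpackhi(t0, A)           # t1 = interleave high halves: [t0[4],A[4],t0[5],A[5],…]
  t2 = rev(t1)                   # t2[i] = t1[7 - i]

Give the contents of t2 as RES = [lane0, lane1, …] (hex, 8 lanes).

RES = [ 0xc6  0x25  0x2d  0xc6  0xc1  0x36  0xc8  0x2d ]

→ t0 |c8|4c|c1|3c|2d|36|c6|25|
→ t1 |2d|c8|36|c1|c6|2d|25|c6|
→ t2 |c6|25|2d|c6|c1|36|c8|2d|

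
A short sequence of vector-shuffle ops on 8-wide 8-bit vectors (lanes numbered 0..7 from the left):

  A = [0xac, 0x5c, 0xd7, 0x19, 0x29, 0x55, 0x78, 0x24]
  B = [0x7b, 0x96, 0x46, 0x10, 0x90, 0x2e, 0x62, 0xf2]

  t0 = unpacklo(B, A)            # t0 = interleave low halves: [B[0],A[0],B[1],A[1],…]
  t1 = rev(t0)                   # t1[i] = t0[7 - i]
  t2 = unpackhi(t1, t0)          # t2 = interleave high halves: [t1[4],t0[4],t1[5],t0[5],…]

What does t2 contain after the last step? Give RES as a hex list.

RES = [0x5c, 0x46, 0x96, 0xd7, 0xac, 0x10, 0x7b, 0x19]

  t0: 7b ac 96 5c 46 d7 10 19
  t1: 19 10 d7 46 5c 96 ac 7b
  t2: 5c 46 96 d7 ac 10 7b 19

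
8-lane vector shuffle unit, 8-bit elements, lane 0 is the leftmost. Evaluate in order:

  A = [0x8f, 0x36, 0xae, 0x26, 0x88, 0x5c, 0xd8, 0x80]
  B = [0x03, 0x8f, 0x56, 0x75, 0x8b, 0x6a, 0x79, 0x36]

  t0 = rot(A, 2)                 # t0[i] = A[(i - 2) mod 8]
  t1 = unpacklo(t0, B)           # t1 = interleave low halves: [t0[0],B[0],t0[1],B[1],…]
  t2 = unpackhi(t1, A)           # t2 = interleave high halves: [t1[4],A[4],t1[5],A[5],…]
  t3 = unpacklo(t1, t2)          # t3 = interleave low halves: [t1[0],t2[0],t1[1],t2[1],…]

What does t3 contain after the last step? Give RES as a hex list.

  t0: d8 80 8f 36 ae 26 88 5c
  t1: d8 03 80 8f 8f 56 36 75
  t2: 8f 88 56 5c 36 d8 75 80
  t3: d8 8f 03 88 80 56 8f 5c

RES = [0xd8, 0x8f, 0x03, 0x88, 0x80, 0x56, 0x8f, 0x5c]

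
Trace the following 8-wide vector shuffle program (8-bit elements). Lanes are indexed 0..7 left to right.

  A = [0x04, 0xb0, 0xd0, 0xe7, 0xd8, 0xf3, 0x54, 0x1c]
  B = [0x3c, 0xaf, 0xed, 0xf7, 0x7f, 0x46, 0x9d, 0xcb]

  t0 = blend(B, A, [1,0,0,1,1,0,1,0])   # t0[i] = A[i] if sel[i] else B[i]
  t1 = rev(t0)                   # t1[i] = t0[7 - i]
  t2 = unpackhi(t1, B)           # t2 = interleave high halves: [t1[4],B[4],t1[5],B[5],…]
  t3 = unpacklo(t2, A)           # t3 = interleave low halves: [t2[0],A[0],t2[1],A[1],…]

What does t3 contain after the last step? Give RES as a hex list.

RES = [ 0xe7  0x04  0x7f  0xb0  0xed  0xd0  0x46  0xe7 ]

t0 = [0x04, 0xaf, 0xed, 0xe7, 0xd8, 0x46, 0x54, 0xcb]
t1 = [0xcb, 0x54, 0x46, 0xd8, 0xe7, 0xed, 0xaf, 0x04]
t2 = [0xe7, 0x7f, 0xed, 0x46, 0xaf, 0x9d, 0x04, 0xcb]
t3 = [0xe7, 0x04, 0x7f, 0xb0, 0xed, 0xd0, 0x46, 0xe7]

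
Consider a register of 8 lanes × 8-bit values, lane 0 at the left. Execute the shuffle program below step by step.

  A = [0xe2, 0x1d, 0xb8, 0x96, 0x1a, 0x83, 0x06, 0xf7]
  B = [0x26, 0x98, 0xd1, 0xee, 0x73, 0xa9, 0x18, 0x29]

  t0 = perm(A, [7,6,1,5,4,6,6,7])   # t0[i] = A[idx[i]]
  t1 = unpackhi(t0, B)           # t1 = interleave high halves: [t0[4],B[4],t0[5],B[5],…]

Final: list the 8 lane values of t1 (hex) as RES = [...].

RES = [ 0x1a  0x73  0x06  0xa9  0x06  0x18  0xf7  0x29 ]

t0 = [0xf7, 0x06, 0x1d, 0x83, 0x1a, 0x06, 0x06, 0xf7]
t1 = [0x1a, 0x73, 0x06, 0xa9, 0x06, 0x18, 0xf7, 0x29]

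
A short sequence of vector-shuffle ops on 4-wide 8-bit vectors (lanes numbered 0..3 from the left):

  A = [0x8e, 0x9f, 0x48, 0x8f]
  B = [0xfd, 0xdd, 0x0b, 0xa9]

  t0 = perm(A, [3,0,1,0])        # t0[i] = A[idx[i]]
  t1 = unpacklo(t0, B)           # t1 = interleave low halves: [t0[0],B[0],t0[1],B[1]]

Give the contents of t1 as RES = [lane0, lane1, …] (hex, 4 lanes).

RES = [ 0x8f  0xfd  0x8e  0xdd ]

  t0: 8f 8e 9f 8e
  t1: 8f fd 8e dd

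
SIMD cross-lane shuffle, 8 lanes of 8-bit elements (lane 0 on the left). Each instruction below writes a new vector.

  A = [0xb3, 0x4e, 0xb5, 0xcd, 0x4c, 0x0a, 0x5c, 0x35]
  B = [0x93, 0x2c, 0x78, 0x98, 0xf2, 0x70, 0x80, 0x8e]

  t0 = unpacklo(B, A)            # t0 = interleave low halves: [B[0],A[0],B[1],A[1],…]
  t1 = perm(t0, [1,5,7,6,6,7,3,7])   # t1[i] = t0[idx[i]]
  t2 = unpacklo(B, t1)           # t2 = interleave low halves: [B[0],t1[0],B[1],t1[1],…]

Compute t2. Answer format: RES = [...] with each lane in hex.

t0 = [0x93, 0xb3, 0x2c, 0x4e, 0x78, 0xb5, 0x98, 0xcd]
t1 = [0xb3, 0xb5, 0xcd, 0x98, 0x98, 0xcd, 0x4e, 0xcd]
t2 = [0x93, 0xb3, 0x2c, 0xb5, 0x78, 0xcd, 0x98, 0x98]

RES = [0x93, 0xb3, 0x2c, 0xb5, 0x78, 0xcd, 0x98, 0x98]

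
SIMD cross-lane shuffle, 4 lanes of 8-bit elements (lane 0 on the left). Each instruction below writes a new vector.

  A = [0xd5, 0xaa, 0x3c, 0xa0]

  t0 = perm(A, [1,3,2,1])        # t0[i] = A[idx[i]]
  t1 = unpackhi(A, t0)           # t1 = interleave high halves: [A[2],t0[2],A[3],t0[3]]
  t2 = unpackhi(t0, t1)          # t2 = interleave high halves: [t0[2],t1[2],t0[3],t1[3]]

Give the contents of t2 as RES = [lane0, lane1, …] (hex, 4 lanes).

  t0: aa a0 3c aa
  t1: 3c 3c a0 aa
  t2: 3c a0 aa aa

RES = [0x3c, 0xa0, 0xaa, 0xaa]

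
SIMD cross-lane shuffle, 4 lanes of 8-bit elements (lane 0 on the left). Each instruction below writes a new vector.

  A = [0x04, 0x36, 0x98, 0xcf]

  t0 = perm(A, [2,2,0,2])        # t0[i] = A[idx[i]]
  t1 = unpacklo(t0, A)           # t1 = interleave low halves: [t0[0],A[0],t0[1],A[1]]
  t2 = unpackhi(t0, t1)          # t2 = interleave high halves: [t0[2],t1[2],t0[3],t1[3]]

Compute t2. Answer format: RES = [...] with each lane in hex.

RES = [ 0x04  0x98  0x98  0x36 ]

→ t0 |98|98|04|98|
→ t1 |98|04|98|36|
→ t2 |04|98|98|36|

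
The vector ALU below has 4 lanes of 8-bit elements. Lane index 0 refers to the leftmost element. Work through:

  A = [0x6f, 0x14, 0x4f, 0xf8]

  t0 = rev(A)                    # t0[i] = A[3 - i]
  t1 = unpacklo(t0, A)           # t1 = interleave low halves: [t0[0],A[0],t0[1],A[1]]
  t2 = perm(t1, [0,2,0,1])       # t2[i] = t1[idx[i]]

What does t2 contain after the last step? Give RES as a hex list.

RES = [ 0xf8  0x4f  0xf8  0x6f ]

→ t0 |f8|4f|14|6f|
→ t1 |f8|6f|4f|14|
→ t2 |f8|4f|f8|6f|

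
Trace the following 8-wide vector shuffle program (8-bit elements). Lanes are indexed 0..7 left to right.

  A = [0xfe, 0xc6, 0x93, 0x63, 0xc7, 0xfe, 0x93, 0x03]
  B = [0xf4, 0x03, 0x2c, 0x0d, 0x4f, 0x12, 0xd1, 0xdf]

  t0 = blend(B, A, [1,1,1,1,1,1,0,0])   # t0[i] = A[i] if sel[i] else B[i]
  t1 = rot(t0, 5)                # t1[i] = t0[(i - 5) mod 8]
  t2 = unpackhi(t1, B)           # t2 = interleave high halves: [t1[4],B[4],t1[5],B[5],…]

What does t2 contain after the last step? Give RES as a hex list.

t0 = [0xfe, 0xc6, 0x93, 0x63, 0xc7, 0xfe, 0xd1, 0xdf]
t1 = [0x63, 0xc7, 0xfe, 0xd1, 0xdf, 0xfe, 0xc6, 0x93]
t2 = [0xdf, 0x4f, 0xfe, 0x12, 0xc6, 0xd1, 0x93, 0xdf]

RES = [0xdf, 0x4f, 0xfe, 0x12, 0xc6, 0xd1, 0x93, 0xdf]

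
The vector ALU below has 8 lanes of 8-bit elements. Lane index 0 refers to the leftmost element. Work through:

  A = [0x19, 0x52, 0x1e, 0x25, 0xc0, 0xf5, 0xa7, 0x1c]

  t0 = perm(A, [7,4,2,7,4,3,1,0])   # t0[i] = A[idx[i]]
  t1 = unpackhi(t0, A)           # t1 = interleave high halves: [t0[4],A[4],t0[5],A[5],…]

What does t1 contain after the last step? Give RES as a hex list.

RES = [ 0xc0  0xc0  0x25  0xf5  0x52  0xa7  0x19  0x1c ]

  t0: 1c c0 1e 1c c0 25 52 19
  t1: c0 c0 25 f5 52 a7 19 1c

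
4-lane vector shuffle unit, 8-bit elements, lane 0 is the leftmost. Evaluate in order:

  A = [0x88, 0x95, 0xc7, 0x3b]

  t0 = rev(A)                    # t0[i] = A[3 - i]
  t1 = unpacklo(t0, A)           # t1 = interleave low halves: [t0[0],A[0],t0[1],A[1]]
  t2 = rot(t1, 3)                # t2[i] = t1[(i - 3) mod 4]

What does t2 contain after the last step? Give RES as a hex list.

RES = [ 0x88  0xc7  0x95  0x3b ]

  t0: 3b c7 95 88
  t1: 3b 88 c7 95
  t2: 88 c7 95 3b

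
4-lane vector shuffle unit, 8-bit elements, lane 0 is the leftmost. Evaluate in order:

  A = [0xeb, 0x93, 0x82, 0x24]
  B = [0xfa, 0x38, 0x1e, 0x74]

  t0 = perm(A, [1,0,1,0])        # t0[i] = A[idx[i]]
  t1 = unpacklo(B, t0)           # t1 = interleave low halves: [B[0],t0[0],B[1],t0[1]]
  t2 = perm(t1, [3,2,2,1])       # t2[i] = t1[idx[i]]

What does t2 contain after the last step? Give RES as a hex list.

RES = [0xeb, 0x38, 0x38, 0x93]

→ t0 |93|eb|93|eb|
→ t1 |fa|93|38|eb|
→ t2 |eb|38|38|93|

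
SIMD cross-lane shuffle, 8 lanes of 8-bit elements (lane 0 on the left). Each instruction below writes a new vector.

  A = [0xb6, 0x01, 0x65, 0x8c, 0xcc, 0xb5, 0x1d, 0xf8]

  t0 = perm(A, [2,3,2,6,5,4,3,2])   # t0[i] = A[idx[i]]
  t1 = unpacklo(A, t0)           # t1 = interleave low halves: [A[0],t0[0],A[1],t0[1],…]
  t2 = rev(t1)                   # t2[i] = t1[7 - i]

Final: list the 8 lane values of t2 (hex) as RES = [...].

RES = [ 0x1d  0x8c  0x65  0x65  0x8c  0x01  0x65  0xb6 ]

t0 = [0x65, 0x8c, 0x65, 0x1d, 0xb5, 0xcc, 0x8c, 0x65]
t1 = [0xb6, 0x65, 0x01, 0x8c, 0x65, 0x65, 0x8c, 0x1d]
t2 = [0x1d, 0x8c, 0x65, 0x65, 0x8c, 0x01, 0x65, 0xb6]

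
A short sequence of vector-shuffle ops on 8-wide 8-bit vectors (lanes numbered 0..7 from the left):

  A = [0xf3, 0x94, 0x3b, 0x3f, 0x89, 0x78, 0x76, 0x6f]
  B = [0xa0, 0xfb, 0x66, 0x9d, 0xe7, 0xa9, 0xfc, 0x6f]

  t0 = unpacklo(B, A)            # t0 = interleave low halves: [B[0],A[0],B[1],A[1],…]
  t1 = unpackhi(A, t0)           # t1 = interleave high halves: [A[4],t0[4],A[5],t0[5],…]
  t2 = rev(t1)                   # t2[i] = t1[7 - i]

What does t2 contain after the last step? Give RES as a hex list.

t0 = [0xa0, 0xf3, 0xfb, 0x94, 0x66, 0x3b, 0x9d, 0x3f]
t1 = [0x89, 0x66, 0x78, 0x3b, 0x76, 0x9d, 0x6f, 0x3f]
t2 = [0x3f, 0x6f, 0x9d, 0x76, 0x3b, 0x78, 0x66, 0x89]

RES = [0x3f, 0x6f, 0x9d, 0x76, 0x3b, 0x78, 0x66, 0x89]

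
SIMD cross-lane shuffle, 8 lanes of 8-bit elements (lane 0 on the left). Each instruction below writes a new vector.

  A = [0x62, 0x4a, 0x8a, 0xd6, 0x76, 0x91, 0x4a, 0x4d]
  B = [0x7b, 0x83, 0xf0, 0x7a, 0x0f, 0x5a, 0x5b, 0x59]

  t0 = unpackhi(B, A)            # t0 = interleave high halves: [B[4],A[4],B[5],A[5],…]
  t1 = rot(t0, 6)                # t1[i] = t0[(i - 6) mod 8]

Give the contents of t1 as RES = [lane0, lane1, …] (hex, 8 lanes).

t0 = [0x0f, 0x76, 0x5a, 0x91, 0x5b, 0x4a, 0x59, 0x4d]
t1 = [0x5a, 0x91, 0x5b, 0x4a, 0x59, 0x4d, 0x0f, 0x76]

RES = [ 0x5a  0x91  0x5b  0x4a  0x59  0x4d  0x0f  0x76 ]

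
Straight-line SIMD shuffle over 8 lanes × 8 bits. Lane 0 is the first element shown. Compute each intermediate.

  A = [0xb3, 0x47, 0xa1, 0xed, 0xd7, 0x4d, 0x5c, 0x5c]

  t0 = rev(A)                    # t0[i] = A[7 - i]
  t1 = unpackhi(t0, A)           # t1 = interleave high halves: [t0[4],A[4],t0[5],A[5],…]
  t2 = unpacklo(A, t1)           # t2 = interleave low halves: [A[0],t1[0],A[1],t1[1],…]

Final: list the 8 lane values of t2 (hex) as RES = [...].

RES = [ 0xb3  0xed  0x47  0xd7  0xa1  0xa1  0xed  0x4d ]

  t0: 5c 5c 4d d7 ed a1 47 b3
  t1: ed d7 a1 4d 47 5c b3 5c
  t2: b3 ed 47 d7 a1 a1 ed 4d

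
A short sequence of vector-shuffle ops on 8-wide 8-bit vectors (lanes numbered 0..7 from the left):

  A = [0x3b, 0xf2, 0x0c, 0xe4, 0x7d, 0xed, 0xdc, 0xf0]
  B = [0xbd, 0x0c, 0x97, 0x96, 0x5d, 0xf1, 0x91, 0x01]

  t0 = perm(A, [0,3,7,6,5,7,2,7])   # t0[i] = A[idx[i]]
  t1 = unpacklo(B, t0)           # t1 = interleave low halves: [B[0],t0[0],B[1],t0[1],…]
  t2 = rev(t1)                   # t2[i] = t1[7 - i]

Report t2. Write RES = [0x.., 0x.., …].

  t0: 3b e4 f0 dc ed f0 0c f0
  t1: bd 3b 0c e4 97 f0 96 dc
  t2: dc 96 f0 97 e4 0c 3b bd

RES = [ 0xdc  0x96  0xf0  0x97  0xe4  0x0c  0x3b  0xbd ]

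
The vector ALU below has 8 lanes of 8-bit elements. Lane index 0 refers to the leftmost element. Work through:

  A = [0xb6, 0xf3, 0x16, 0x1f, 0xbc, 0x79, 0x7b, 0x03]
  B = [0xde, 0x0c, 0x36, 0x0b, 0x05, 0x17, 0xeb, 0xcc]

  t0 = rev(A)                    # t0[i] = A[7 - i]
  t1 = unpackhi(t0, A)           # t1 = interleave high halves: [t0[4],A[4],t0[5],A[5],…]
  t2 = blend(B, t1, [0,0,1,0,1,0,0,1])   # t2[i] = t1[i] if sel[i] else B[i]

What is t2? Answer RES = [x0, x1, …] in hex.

→ t0 |03|7b|79|bc|1f|16|f3|b6|
→ t1 |1f|bc|16|79|f3|7b|b6|03|
→ t2 |de|0c|16|0b|f3|17|eb|03|

RES = [0xde, 0x0c, 0x16, 0x0b, 0xf3, 0x17, 0xeb, 0x03]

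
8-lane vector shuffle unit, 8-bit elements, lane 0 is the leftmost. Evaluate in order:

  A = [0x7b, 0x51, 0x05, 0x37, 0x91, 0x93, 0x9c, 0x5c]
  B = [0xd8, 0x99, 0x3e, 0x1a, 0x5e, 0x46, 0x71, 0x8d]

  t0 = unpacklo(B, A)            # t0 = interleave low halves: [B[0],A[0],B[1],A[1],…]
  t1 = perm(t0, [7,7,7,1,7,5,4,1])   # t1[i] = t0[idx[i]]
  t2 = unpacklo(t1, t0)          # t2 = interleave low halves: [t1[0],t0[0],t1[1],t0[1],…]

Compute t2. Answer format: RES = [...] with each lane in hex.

RES = [0x37, 0xd8, 0x37, 0x7b, 0x37, 0x99, 0x7b, 0x51]

t0 = [0xd8, 0x7b, 0x99, 0x51, 0x3e, 0x05, 0x1a, 0x37]
t1 = [0x37, 0x37, 0x37, 0x7b, 0x37, 0x05, 0x3e, 0x7b]
t2 = [0x37, 0xd8, 0x37, 0x7b, 0x37, 0x99, 0x7b, 0x51]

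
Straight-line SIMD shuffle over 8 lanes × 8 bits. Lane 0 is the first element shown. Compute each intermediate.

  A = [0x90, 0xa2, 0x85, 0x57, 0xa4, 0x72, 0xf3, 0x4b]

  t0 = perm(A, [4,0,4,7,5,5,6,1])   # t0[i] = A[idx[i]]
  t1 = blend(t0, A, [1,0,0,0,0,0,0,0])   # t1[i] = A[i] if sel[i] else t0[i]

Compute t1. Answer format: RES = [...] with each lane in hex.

RES = [0x90, 0x90, 0xa4, 0x4b, 0x72, 0x72, 0xf3, 0xa2]

→ t0 |a4|90|a4|4b|72|72|f3|a2|
→ t1 |90|90|a4|4b|72|72|f3|a2|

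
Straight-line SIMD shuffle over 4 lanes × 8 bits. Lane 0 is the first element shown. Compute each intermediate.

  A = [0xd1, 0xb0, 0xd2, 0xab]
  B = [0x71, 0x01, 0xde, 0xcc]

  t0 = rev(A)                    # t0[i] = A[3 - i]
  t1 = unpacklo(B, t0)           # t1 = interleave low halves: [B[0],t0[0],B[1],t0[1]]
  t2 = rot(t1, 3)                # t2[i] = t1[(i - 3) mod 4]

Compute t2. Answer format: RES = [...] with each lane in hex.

t0 = [0xab, 0xd2, 0xb0, 0xd1]
t1 = [0x71, 0xab, 0x01, 0xd2]
t2 = [0xab, 0x01, 0xd2, 0x71]

RES = [ 0xab  0x01  0xd2  0x71 ]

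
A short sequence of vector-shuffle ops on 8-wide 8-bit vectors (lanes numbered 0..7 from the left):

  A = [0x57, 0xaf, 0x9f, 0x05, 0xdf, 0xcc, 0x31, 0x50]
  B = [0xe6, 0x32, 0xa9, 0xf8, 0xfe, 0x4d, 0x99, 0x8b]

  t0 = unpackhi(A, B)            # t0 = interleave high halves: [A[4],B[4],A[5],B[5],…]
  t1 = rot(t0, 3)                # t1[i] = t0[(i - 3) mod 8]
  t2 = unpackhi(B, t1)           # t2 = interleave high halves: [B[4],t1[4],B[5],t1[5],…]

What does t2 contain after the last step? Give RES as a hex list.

RES = [ 0xfe  0xfe  0x4d  0xcc  0x99  0x4d  0x8b  0x31 ]

  t0: df fe cc 4d 31 99 50 8b
  t1: 99 50 8b df fe cc 4d 31
  t2: fe fe 4d cc 99 4d 8b 31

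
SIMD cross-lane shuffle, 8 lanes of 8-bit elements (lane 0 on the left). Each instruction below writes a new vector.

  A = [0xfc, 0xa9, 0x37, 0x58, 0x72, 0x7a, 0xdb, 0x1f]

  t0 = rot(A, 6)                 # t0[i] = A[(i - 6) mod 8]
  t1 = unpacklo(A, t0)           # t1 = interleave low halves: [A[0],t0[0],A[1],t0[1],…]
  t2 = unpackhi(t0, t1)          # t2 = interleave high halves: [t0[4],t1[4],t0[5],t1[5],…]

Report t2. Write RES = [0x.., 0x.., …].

t0 = [0x37, 0x58, 0x72, 0x7a, 0xdb, 0x1f, 0xfc, 0xa9]
t1 = [0xfc, 0x37, 0xa9, 0x58, 0x37, 0x72, 0x58, 0x7a]
t2 = [0xdb, 0x37, 0x1f, 0x72, 0xfc, 0x58, 0xa9, 0x7a]

RES = [0xdb, 0x37, 0x1f, 0x72, 0xfc, 0x58, 0xa9, 0x7a]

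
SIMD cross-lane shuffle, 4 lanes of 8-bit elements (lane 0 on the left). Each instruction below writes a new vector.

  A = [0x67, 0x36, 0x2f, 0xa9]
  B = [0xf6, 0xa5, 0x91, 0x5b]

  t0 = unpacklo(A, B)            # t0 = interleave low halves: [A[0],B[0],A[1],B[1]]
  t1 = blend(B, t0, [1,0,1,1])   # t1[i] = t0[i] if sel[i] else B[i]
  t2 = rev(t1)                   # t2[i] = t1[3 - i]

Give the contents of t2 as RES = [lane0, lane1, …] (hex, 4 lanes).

t0 = [0x67, 0xf6, 0x36, 0xa5]
t1 = [0x67, 0xa5, 0x36, 0xa5]
t2 = [0xa5, 0x36, 0xa5, 0x67]

RES = [ 0xa5  0x36  0xa5  0x67 ]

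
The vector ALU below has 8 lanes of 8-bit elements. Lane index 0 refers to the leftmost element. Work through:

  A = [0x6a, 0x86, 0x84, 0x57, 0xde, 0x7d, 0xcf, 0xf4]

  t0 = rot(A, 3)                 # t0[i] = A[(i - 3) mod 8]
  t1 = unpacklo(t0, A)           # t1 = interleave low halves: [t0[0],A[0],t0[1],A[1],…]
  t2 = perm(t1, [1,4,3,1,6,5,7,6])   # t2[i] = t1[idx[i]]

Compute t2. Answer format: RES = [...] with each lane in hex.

t0 = [0x7d, 0xcf, 0xf4, 0x6a, 0x86, 0x84, 0x57, 0xde]
t1 = [0x7d, 0x6a, 0xcf, 0x86, 0xf4, 0x84, 0x6a, 0x57]
t2 = [0x6a, 0xf4, 0x86, 0x6a, 0x6a, 0x84, 0x57, 0x6a]

RES = [ 0x6a  0xf4  0x86  0x6a  0x6a  0x84  0x57  0x6a ]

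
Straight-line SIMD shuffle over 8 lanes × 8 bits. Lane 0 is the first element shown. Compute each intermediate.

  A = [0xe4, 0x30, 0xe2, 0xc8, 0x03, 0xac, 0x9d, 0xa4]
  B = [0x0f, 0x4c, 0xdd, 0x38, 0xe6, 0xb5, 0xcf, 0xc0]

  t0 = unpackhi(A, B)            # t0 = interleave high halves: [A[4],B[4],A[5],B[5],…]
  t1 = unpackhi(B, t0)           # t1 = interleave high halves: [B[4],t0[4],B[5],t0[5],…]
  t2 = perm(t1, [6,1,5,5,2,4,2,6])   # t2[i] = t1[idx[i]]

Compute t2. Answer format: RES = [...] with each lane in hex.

RES = [0xc0, 0x9d, 0xa4, 0xa4, 0xb5, 0xcf, 0xb5, 0xc0]

→ t0 |03|e6|ac|b5|9d|cf|a4|c0|
→ t1 |e6|9d|b5|cf|cf|a4|c0|c0|
→ t2 |c0|9d|a4|a4|b5|cf|b5|c0|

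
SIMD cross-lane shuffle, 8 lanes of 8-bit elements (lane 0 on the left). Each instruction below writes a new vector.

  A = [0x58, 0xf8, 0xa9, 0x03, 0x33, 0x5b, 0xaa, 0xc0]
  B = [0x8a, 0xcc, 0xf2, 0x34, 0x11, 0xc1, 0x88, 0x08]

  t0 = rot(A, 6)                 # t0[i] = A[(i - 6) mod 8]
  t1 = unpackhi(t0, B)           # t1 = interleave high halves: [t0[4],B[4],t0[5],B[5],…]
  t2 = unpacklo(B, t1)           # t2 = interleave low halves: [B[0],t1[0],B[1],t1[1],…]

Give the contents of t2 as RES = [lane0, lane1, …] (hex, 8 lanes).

  t0: a9 03 33 5b aa c0 58 f8
  t1: aa 11 c0 c1 58 88 f8 08
  t2: 8a aa cc 11 f2 c0 34 c1

RES = [0x8a, 0xaa, 0xcc, 0x11, 0xf2, 0xc0, 0x34, 0xc1]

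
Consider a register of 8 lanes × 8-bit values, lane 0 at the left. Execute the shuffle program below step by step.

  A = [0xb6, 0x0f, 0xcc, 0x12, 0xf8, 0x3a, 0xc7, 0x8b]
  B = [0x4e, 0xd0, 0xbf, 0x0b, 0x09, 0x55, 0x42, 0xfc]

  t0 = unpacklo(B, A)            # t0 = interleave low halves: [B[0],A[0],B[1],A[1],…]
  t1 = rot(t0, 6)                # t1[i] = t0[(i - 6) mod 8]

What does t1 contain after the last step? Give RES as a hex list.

→ t0 |4e|b6|d0|0f|bf|cc|0b|12|
→ t1 |d0|0f|bf|cc|0b|12|4e|b6|

RES = [0xd0, 0x0f, 0xbf, 0xcc, 0x0b, 0x12, 0x4e, 0xb6]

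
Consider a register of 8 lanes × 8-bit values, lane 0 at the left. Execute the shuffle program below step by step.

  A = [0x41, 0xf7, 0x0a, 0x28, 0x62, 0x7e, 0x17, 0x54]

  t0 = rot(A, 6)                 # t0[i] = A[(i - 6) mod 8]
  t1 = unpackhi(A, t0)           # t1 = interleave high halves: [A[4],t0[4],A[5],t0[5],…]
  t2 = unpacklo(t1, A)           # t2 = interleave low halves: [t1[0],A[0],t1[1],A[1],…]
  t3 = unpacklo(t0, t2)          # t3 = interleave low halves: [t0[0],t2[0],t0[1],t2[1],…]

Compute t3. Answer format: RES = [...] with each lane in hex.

RES = [0x0a, 0x62, 0x28, 0x41, 0x62, 0x17, 0x7e, 0xf7]

  t0: 0a 28 62 7e 17 54 41 f7
  t1: 62 17 7e 54 17 41 54 f7
  t2: 62 41 17 f7 7e 0a 54 28
  t3: 0a 62 28 41 62 17 7e f7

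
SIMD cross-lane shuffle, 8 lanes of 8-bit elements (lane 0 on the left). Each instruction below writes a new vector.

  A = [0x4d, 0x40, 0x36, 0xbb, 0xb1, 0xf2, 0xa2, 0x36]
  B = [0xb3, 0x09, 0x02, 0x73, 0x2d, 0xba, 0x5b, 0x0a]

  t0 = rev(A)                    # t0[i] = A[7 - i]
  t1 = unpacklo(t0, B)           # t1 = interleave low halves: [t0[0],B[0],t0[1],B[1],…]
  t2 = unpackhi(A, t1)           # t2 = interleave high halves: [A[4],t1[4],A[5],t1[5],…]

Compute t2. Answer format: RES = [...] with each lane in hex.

RES = [0xb1, 0xf2, 0xf2, 0x02, 0xa2, 0xb1, 0x36, 0x73]

  t0: 36 a2 f2 b1 bb 36 40 4d
  t1: 36 b3 a2 09 f2 02 b1 73
  t2: b1 f2 f2 02 a2 b1 36 73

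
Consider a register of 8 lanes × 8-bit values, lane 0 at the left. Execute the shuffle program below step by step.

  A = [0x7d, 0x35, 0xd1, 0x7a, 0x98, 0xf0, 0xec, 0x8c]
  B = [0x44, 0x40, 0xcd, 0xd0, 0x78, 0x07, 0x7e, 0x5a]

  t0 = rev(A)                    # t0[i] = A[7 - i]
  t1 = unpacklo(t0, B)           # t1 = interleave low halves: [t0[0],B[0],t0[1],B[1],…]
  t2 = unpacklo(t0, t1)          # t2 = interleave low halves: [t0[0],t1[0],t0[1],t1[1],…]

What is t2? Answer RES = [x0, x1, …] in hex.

t0 = [0x8c, 0xec, 0xf0, 0x98, 0x7a, 0xd1, 0x35, 0x7d]
t1 = [0x8c, 0x44, 0xec, 0x40, 0xf0, 0xcd, 0x98, 0xd0]
t2 = [0x8c, 0x8c, 0xec, 0x44, 0xf0, 0xec, 0x98, 0x40]

RES = [0x8c, 0x8c, 0xec, 0x44, 0xf0, 0xec, 0x98, 0x40]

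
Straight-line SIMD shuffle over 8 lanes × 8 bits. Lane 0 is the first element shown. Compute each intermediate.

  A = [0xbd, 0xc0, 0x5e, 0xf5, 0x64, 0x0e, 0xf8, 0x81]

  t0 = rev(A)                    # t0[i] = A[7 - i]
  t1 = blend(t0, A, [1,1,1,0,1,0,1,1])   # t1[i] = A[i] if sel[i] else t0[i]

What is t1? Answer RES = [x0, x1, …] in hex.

  t0: 81 f8 0e 64 f5 5e c0 bd
  t1: bd c0 5e 64 64 5e f8 81

RES = [0xbd, 0xc0, 0x5e, 0x64, 0x64, 0x5e, 0xf8, 0x81]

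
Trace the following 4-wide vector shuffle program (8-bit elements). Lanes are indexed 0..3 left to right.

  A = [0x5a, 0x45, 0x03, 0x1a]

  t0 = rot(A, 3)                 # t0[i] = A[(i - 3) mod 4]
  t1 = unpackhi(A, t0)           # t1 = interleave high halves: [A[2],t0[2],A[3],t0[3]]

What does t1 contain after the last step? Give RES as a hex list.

RES = [0x03, 0x1a, 0x1a, 0x5a]

  t0: 45 03 1a 5a
  t1: 03 1a 1a 5a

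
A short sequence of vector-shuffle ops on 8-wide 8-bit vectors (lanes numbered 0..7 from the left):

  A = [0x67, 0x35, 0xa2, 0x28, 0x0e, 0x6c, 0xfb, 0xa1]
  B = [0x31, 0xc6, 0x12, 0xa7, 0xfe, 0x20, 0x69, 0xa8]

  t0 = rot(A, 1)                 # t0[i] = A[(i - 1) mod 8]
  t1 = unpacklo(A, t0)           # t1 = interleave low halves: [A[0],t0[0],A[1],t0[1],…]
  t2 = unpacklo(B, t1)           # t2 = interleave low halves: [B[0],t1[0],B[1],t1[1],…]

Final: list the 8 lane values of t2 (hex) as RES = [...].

RES = [0x31, 0x67, 0xc6, 0xa1, 0x12, 0x35, 0xa7, 0x67]

t0 = [0xa1, 0x67, 0x35, 0xa2, 0x28, 0x0e, 0x6c, 0xfb]
t1 = [0x67, 0xa1, 0x35, 0x67, 0xa2, 0x35, 0x28, 0xa2]
t2 = [0x31, 0x67, 0xc6, 0xa1, 0x12, 0x35, 0xa7, 0x67]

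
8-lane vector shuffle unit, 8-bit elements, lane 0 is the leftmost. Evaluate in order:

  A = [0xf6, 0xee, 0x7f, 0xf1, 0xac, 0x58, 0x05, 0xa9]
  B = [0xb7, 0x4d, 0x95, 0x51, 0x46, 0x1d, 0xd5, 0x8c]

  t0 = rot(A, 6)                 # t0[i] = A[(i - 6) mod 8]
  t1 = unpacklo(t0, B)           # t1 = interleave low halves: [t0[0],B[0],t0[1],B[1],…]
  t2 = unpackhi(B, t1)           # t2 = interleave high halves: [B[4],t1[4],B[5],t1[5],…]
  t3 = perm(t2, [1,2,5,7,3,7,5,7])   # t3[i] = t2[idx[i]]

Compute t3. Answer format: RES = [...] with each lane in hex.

RES = [ 0xac  0x1d  0x58  0x51  0x95  0x51  0x58  0x51 ]

→ t0 |7f|f1|ac|58|05|a9|f6|ee|
→ t1 |7f|b7|f1|4d|ac|95|58|51|
→ t2 |46|ac|1d|95|d5|58|8c|51|
→ t3 |ac|1d|58|51|95|51|58|51|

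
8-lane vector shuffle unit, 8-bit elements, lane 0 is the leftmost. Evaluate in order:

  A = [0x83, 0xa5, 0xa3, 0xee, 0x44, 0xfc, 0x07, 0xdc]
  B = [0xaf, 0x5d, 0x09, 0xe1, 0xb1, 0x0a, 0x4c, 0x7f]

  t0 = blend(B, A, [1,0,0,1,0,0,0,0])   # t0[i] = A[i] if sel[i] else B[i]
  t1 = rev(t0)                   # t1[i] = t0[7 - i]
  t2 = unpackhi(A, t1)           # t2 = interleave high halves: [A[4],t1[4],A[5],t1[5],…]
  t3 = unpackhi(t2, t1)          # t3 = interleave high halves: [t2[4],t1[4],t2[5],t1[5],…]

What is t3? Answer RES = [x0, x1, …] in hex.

RES = [ 0x07  0xee  0x5d  0x09  0xdc  0x5d  0x83  0x83 ]

→ t0 |83|5d|09|ee|b1|0a|4c|7f|
→ t1 |7f|4c|0a|b1|ee|09|5d|83|
→ t2 |44|ee|fc|09|07|5d|dc|83|
→ t3 |07|ee|5d|09|dc|5d|83|83|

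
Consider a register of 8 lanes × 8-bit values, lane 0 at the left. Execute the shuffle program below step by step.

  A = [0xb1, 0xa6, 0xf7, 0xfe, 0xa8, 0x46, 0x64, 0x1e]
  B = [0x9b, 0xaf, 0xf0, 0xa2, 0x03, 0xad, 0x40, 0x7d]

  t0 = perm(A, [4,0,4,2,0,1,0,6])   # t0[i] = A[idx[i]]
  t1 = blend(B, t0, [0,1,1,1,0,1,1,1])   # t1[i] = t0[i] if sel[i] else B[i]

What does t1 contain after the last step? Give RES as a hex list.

RES = [0x9b, 0xb1, 0xa8, 0xf7, 0x03, 0xa6, 0xb1, 0x64]

t0 = [0xa8, 0xb1, 0xa8, 0xf7, 0xb1, 0xa6, 0xb1, 0x64]
t1 = [0x9b, 0xb1, 0xa8, 0xf7, 0x03, 0xa6, 0xb1, 0x64]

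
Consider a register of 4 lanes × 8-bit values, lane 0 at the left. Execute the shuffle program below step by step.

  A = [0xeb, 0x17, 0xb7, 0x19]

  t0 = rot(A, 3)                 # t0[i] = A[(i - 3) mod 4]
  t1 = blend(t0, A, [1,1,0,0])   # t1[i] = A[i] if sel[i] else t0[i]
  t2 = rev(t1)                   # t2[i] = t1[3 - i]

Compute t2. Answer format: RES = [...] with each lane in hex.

  t0: 17 b7 19 eb
  t1: eb 17 19 eb
  t2: eb 19 17 eb

RES = [ 0xeb  0x19  0x17  0xeb ]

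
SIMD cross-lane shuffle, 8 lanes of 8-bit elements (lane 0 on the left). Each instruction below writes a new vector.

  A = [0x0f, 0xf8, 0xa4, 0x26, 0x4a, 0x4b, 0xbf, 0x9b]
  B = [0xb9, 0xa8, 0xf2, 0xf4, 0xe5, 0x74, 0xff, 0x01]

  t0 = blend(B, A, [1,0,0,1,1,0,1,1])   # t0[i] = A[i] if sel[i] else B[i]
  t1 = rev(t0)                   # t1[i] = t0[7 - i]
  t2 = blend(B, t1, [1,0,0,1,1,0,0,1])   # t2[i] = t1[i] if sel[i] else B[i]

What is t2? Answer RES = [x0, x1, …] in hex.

→ t0 |0f|a8|f2|26|4a|74|bf|9b|
→ t1 |9b|bf|74|4a|26|f2|a8|0f|
→ t2 |9b|a8|f2|4a|26|74|ff|0f|

RES = [ 0x9b  0xa8  0xf2  0x4a  0x26  0x74  0xff  0x0f ]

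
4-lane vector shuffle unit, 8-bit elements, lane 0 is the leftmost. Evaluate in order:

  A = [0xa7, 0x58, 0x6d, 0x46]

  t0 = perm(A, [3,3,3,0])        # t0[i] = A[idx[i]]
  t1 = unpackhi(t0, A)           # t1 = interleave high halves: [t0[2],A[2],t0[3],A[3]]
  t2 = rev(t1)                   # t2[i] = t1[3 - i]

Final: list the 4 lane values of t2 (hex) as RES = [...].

RES = [ 0x46  0xa7  0x6d  0x46 ]

→ t0 |46|46|46|a7|
→ t1 |46|6d|a7|46|
→ t2 |46|a7|6d|46|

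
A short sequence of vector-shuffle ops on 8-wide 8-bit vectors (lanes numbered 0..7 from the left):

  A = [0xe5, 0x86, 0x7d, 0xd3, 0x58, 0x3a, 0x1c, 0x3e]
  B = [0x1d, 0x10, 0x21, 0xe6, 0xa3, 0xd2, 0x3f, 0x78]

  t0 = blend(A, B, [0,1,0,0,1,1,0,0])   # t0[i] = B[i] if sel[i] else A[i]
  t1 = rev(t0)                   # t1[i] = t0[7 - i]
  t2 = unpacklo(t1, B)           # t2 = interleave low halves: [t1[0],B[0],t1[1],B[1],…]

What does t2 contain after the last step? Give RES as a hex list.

t0 = [0xe5, 0x10, 0x7d, 0xd3, 0xa3, 0xd2, 0x1c, 0x3e]
t1 = [0x3e, 0x1c, 0xd2, 0xa3, 0xd3, 0x7d, 0x10, 0xe5]
t2 = [0x3e, 0x1d, 0x1c, 0x10, 0xd2, 0x21, 0xa3, 0xe6]

RES = [ 0x3e  0x1d  0x1c  0x10  0xd2  0x21  0xa3  0xe6 ]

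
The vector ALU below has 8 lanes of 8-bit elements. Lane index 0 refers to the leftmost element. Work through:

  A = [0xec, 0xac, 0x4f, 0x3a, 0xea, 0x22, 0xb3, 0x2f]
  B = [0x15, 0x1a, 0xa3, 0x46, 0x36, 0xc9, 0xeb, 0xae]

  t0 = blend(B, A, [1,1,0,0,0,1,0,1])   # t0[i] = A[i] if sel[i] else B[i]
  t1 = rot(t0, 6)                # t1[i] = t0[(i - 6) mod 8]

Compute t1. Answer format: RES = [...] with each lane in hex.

→ t0 |ec|ac|a3|46|36|22|eb|2f|
→ t1 |a3|46|36|22|eb|2f|ec|ac|

RES = [0xa3, 0x46, 0x36, 0x22, 0xeb, 0x2f, 0xec, 0xac]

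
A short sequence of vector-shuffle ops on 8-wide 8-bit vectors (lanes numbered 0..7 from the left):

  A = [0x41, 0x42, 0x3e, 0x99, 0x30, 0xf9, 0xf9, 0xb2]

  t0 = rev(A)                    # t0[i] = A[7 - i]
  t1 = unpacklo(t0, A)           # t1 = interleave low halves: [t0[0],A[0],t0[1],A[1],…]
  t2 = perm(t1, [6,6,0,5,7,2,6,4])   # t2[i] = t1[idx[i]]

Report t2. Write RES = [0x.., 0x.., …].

RES = [0x30, 0x30, 0xb2, 0x3e, 0x99, 0xf9, 0x30, 0xf9]

→ t0 |b2|f9|f9|30|99|3e|42|41|
→ t1 |b2|41|f9|42|f9|3e|30|99|
→ t2 |30|30|b2|3e|99|f9|30|f9|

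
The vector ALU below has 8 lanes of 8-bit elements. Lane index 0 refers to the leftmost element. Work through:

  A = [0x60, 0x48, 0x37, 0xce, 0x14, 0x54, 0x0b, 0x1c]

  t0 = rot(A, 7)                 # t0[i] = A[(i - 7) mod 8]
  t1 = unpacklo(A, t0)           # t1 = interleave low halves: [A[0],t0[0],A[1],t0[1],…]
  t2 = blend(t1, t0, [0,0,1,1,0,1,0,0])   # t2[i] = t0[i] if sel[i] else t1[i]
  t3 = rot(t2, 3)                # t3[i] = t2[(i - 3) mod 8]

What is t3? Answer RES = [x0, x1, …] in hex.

RES = [ 0x0b  0xce  0x14  0x60  0x48  0xce  0x14  0x37 ]

→ t0 |48|37|ce|14|54|0b|1c|60|
→ t1 |60|48|48|37|37|ce|ce|14|
→ t2 |60|48|ce|14|37|0b|ce|14|
→ t3 |0b|ce|14|60|48|ce|14|37|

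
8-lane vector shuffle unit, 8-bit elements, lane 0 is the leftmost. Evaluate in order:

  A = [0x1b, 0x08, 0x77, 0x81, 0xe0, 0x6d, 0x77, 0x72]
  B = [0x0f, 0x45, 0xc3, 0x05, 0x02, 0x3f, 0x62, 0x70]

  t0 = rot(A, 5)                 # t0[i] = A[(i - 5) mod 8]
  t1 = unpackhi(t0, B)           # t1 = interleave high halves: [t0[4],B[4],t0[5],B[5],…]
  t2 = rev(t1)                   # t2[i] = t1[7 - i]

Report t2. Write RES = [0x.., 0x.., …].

RES = [0x70, 0x77, 0x62, 0x08, 0x3f, 0x1b, 0x02, 0x72]

→ t0 |81|e0|6d|77|72|1b|08|77|
→ t1 |72|02|1b|3f|08|62|77|70|
→ t2 |70|77|62|08|3f|1b|02|72|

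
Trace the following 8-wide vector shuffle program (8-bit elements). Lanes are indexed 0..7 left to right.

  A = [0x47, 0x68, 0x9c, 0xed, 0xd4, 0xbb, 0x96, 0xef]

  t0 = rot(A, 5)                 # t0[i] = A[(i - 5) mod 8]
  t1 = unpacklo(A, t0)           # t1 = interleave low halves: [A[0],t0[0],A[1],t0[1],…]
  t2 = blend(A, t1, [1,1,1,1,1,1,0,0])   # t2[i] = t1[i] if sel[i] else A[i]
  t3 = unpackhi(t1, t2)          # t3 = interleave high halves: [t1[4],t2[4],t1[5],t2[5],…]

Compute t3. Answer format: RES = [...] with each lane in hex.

  t0: ed d4 bb 96 ef 47 68 9c
  t1: 47 ed 68 d4 9c bb ed 96
  t2: 47 ed 68 d4 9c bb 96 ef
  t3: 9c 9c bb bb ed 96 96 ef

RES = [0x9c, 0x9c, 0xbb, 0xbb, 0xed, 0x96, 0x96, 0xef]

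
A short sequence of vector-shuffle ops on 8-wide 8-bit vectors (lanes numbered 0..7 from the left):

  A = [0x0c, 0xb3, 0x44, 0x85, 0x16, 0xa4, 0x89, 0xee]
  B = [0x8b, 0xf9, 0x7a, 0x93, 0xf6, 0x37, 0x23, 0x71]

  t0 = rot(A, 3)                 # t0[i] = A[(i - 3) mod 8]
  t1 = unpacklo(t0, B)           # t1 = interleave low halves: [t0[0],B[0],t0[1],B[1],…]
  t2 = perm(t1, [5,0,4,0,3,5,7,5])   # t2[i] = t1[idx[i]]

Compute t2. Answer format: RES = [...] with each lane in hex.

  t0: a4 89 ee 0c b3 44 85 16
  t1: a4 8b 89 f9 ee 7a 0c 93
  t2: 7a a4 ee a4 f9 7a 93 7a

RES = [0x7a, 0xa4, 0xee, 0xa4, 0xf9, 0x7a, 0x93, 0x7a]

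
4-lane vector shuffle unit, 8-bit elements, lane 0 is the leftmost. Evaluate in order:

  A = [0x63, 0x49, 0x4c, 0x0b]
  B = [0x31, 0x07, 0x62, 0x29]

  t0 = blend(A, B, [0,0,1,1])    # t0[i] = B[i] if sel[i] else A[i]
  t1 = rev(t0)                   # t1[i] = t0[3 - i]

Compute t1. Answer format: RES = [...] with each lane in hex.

RES = [ 0x29  0x62  0x49  0x63 ]

t0 = [0x63, 0x49, 0x62, 0x29]
t1 = [0x29, 0x62, 0x49, 0x63]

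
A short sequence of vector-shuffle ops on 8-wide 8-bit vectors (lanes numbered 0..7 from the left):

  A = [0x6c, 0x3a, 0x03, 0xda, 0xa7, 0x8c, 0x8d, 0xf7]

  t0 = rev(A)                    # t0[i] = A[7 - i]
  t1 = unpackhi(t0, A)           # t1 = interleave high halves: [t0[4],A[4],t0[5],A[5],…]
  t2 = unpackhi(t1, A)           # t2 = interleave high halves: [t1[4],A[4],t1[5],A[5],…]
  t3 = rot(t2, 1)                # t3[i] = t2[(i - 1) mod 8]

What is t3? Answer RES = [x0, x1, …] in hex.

RES = [ 0xf7  0x3a  0xa7  0x8d  0x8c  0x6c  0x8d  0xf7 ]

→ t0 |f7|8d|8c|a7|da|03|3a|6c|
→ t1 |da|a7|03|8c|3a|8d|6c|f7|
→ t2 |3a|a7|8d|8c|6c|8d|f7|f7|
→ t3 |f7|3a|a7|8d|8c|6c|8d|f7|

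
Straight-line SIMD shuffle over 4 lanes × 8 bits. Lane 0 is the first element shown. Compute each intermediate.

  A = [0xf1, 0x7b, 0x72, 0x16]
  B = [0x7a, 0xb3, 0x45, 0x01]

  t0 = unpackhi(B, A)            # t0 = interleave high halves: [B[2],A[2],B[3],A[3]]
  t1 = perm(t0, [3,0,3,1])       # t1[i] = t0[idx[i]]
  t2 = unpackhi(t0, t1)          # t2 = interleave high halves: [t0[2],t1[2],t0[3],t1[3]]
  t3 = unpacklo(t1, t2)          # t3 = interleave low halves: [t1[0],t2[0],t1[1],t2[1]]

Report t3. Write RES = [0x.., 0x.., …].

  t0: 45 72 01 16
  t1: 16 45 16 72
  t2: 01 16 16 72
  t3: 16 01 45 16

RES = [ 0x16  0x01  0x45  0x16 ]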